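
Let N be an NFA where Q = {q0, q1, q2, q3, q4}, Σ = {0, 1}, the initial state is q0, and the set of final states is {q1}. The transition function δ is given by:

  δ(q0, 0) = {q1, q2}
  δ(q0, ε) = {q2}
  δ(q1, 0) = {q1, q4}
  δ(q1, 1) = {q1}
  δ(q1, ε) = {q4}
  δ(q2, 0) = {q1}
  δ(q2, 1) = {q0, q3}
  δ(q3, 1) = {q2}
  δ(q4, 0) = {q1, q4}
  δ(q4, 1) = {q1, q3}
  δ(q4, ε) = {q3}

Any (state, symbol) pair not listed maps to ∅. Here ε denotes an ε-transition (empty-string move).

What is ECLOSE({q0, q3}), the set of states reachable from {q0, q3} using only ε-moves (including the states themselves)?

{q0, q2, q3}

Begin with {q0, q3}.
ε-move q0 → q2; add q2.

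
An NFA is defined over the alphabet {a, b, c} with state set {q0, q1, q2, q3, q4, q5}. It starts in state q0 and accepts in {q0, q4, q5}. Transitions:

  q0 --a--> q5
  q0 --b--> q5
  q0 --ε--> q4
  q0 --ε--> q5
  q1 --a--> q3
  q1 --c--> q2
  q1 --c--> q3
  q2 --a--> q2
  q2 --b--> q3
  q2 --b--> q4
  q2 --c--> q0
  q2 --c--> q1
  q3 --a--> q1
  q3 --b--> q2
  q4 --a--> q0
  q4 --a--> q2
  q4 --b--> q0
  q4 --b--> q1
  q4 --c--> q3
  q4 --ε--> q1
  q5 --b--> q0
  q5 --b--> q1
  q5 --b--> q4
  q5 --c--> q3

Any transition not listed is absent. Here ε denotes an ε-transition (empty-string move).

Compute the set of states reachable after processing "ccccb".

{q0, q1, q4, q5}

Start: ε-closure({q0}) = {q0, q1, q4, q5}.
Read 'c': {q0, q1, q4, q5} → {q2, q3}.
Read 'c': {q2, q3} → {q0, q1, q4, q5}.
Read 'c': {q0, q1, q4, q5} → {q2, q3}.
Read 'c': {q2, q3} → {q0, q1, q4, q5}.
Read 'b': {q0, q1, q4, q5} → {q0, q1, q4, q5}.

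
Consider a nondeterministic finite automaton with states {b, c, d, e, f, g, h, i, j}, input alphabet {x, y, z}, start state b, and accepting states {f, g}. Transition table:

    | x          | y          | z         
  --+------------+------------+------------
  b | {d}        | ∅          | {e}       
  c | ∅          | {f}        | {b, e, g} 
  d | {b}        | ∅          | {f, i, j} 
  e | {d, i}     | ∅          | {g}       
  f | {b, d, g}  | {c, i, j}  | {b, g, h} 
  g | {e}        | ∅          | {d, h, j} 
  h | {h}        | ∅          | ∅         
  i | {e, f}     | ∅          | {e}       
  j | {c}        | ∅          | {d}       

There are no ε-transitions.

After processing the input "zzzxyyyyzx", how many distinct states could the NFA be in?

4

Start in {b}.
Read 'z': {b} → {e}.
Read 'z': {e} → {g}.
Read 'z': {g} → {d, h, j}.
Read 'x': {d, h, j} → {b, c, h}.
Read 'y': {b, c, h} → {f}.
Read 'y': {f} → {c, i, j}.
Read 'y': {c, i, j} → {f}.
Read 'y': {f} → {c, i, j}.
Read 'z': {c, i, j} → {b, d, e, g}.
Read 'x': {b, d, e, g} → {b, d, e, i}.
That set has 4 states.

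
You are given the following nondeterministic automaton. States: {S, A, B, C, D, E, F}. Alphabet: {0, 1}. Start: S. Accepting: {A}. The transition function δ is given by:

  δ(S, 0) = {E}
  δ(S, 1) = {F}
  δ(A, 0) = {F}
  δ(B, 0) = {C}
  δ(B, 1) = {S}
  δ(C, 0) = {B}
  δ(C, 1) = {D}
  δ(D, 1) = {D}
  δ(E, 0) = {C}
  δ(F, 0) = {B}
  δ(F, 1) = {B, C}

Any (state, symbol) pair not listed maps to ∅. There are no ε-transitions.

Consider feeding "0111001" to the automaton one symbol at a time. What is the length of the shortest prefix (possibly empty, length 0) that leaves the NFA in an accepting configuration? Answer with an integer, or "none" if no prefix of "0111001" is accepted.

Start in {S}.
Read '0': {S} → {E}.
Read '1': {E} → ∅.
The set is empty and remains empty for the remaining 5 symbols.
No reachable set along the way intersects F.

none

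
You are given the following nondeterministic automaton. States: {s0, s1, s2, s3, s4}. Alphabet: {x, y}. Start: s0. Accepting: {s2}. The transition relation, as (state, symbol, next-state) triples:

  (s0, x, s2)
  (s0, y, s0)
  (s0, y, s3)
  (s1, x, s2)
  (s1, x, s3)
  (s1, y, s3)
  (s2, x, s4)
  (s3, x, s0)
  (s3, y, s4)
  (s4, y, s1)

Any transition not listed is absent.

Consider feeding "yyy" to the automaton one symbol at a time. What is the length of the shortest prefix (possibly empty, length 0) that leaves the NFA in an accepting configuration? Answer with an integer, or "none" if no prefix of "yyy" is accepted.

Start in {s0}.
Read 'y': s0→{s0, s3}; now {s0, s3}.
Read 'y': s0→{s0, s3}, s3→{s4}; now {s0, s3, s4}.
Read 'y': s0→{s0, s3}, s3→{s4}, s4→{s1}; now {s0, s1, s3, s4}.
No reachable set along the way intersects F.

none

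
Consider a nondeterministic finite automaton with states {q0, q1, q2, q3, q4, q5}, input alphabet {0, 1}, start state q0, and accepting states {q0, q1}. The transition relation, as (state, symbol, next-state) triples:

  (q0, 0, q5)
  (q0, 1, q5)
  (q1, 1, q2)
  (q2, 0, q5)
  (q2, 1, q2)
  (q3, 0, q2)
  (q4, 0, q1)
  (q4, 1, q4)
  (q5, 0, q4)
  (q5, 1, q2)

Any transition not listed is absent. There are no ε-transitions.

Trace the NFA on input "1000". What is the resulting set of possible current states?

∅

Start in {q0}.
Read '1': q0→{q5}; now {q5}.
Read '0': q5→{q4}; now {q4}.
Read '0': q4→{q1}; now {q1}.
Read '0': q1→∅; now ∅.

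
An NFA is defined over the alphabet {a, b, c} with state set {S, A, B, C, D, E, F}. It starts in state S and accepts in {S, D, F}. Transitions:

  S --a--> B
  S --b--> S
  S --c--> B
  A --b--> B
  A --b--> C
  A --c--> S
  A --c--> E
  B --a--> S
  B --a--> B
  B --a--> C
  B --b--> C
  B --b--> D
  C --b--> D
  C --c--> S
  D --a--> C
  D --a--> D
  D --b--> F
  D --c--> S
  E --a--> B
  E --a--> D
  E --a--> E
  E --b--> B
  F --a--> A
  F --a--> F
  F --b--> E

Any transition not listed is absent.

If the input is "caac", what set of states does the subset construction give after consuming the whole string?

Start in {S}.
Read 'c': S→{B}; now {B}.
Read 'a': B→{S, B, C}; now {S, B, C}.
Read 'a': S→{B}, B→{S, B, C}, C→∅; now {S, B, C}.
Read 'c': S→{B}, B→∅, C→{S}; now {S, B}.

{S, B}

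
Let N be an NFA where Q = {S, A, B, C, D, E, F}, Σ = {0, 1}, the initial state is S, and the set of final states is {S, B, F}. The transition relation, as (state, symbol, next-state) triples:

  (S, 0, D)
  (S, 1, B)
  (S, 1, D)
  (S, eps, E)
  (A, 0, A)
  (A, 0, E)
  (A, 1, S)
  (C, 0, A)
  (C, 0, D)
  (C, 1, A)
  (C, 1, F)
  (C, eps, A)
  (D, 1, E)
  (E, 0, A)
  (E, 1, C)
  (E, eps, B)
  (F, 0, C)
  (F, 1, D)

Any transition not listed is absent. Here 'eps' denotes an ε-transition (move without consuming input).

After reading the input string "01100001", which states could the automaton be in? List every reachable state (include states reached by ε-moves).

{S, A, B, C, E}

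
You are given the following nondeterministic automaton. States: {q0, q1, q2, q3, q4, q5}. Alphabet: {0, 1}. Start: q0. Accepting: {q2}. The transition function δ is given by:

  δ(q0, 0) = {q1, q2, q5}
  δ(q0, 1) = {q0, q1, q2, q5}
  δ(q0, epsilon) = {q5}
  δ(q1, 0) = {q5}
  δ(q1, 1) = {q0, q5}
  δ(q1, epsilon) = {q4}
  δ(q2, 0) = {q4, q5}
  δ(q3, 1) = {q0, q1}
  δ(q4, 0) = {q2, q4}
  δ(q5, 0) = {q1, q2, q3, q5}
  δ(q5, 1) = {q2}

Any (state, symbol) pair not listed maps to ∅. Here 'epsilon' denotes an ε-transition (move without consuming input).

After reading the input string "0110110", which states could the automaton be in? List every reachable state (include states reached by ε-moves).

Start: ε-closure({q0}) = {q0, q5}.
Read '0': q0→{q1, q2, q5}, q5→{q1, q2, q3, q5}; union {q1, q2, q3, q5}; ε-closure = {q1, q2, q3, q4, q5}.
Read '1': q1→{q0, q5}, q2→∅, q3→{q0, q1}, q4→∅, q5→{q2}; union {q0, q1, q2, q5}; ε-closure = {q0, q1, q2, q4, q5}.
Read '1': q0→{q0, q1, q2, q5}, q1→{q0, q5}, q2→∅, q4→∅, q5→{q2}; union {q0, q1, q2, q5}; ε-closure = {q0, q1, q2, q4, q5}.
Read '0': q0→{q1, q2, q5}, q1→{q5}, q2→{q4, q5}, q4→{q2, q4}, q5→{q1, q2, q3, q5}; now {q1, q2, q3, q4, q5}.
Read '1': q1→{q0, q5}, q2→∅, q3→{q0, q1}, q4→∅, q5→{q2}; union {q0, q1, q2, q5}; ε-closure = {q0, q1, q2, q4, q5}.
Read '1': q0→{q0, q1, q2, q5}, q1→{q0, q5}, q2→∅, q4→∅, q5→{q2}; union {q0, q1, q2, q5}; ε-closure = {q0, q1, q2, q4, q5}.
Read '0': q0→{q1, q2, q5}, q1→{q5}, q2→{q4, q5}, q4→{q2, q4}, q5→{q1, q2, q3, q5}; now {q1, q2, q3, q4, q5}.

{q1, q2, q3, q4, q5}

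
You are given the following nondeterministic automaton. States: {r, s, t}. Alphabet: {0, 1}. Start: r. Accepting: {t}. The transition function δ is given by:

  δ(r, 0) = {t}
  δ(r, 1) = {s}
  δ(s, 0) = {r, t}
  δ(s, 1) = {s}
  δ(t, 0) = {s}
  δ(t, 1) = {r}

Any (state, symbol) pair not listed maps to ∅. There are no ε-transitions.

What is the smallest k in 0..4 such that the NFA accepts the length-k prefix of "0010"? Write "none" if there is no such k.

Start in {r}.
Read '0': {r} → {t}.
None of the earlier sets intersect F, but {t} does.

1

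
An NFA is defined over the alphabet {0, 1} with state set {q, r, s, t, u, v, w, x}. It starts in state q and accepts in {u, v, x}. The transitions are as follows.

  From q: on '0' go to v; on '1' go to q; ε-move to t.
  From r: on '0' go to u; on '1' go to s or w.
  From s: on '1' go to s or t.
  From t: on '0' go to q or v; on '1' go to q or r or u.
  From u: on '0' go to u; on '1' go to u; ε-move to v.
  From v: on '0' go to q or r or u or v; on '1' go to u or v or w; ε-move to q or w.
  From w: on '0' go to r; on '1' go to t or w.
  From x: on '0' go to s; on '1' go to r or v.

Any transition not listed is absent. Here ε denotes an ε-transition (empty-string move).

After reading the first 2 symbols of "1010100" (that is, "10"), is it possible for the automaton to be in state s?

Start: ε-closure({q}) = {q, t}.
Read '1': q→{q}, t→{q, r, u}; union {q, r, u}; ε-closure = {q, r, t, u, v, w}.
Read '0': q→{v}, r→{u}, t→{q, v}, u→{u}, v→{q, r, u, v}, w→{r}; union {q, r, u, v}; ε-closure = {q, r, t, u, v, w}.
State s is not in {q, r, t, u, v, w}.

No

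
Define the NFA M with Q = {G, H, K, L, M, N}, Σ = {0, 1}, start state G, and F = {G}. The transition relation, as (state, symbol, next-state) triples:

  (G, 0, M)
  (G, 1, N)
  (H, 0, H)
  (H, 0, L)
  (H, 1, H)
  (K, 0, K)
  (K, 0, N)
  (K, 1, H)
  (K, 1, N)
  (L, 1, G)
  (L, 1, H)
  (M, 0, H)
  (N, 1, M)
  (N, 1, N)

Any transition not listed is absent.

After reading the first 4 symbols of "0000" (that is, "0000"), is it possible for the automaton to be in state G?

Start in {G}.
Read '0': {G} → {M}.
Read '0': {M} → {H}.
Read '0': {H} → {H, L}.
Read '0': {H, L} → {H, L}.
State G is not in {H, L}.

No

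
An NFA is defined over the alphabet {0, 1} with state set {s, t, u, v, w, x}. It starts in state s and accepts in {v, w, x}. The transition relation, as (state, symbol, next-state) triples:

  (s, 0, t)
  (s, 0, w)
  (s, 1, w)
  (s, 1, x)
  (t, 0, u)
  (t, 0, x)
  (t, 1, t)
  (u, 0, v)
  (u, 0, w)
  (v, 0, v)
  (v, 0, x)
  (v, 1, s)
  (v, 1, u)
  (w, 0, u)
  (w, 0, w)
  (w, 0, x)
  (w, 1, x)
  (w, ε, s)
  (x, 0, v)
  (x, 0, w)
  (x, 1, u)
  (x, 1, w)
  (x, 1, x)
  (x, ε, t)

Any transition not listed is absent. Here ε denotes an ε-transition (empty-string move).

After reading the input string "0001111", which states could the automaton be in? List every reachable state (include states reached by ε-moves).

{s, t, u, w, x}

Start in {s}.
Read '0': {s} → {s, t, w}.
Read '0': {s, t, w} → {s, t, u, w, x}.
Read '0': {s, t, u, w, x} → {s, t, u, v, w, x}.
Read '1': {s, t, u, v, w, x} → {s, t, u, w, x}.
Read '1': {s, t, u, w, x} → {s, t, u, w, x}.
Read '1': {s, t, u, w, x} → {s, t, u, w, x}.
Read '1': {s, t, u, w, x} → {s, t, u, w, x}.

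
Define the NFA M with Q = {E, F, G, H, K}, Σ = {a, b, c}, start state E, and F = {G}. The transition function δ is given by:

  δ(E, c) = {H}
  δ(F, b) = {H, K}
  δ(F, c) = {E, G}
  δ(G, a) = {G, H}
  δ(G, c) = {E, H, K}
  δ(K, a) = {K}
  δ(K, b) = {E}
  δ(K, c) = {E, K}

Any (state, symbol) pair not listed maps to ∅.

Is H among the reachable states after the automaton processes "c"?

Start in {E}.
Read 'c': E→{H}; now {H}.
State H is in {H}.

Yes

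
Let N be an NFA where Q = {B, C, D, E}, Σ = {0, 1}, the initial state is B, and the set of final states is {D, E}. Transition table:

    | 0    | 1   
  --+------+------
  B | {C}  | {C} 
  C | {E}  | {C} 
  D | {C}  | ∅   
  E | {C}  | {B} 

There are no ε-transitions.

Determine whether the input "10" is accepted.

Yes

Start in {B}.
Read '1': B→{C}; now {C}.
Read '0': C→{E}; now {E}.
The final set {E} contains the accepting state E.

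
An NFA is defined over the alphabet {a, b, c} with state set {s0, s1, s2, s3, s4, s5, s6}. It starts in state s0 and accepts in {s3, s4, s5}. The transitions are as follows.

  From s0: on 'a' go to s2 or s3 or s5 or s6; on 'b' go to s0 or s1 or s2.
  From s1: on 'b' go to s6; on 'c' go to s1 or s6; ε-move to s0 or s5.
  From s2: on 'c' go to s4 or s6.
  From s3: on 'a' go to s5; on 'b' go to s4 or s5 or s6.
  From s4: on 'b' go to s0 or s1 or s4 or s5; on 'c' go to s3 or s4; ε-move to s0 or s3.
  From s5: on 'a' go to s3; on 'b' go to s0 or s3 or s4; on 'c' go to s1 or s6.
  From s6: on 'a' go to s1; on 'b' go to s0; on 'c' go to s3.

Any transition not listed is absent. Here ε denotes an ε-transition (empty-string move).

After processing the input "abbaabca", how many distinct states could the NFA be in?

6

Start in {s0}.
Read 'a': {s0} → {s2, s3, s5, s6}.
Read 'b': {s2, s3, s5, s6} → {s0, s3, s4, s5, s6}.
Read 'b': {s0, s3, s4, s5, s6} → {s0, s1, s2, s3, s4, s5, s6}.
Read 'a': {s0, s1, s2, s3, s4, s5, s6} → {s0, s1, s2, s3, s5, s6}.
Read 'a': {s0, s1, s2, s3, s5, s6} → {s0, s1, s2, s3, s5, s6}.
Read 'b': {s0, s1, s2, s3, s5, s6} → {s0, s1, s2, s3, s4, s5, s6}.
Read 'c': {s0, s1, s2, s3, s4, s5, s6} → {s0, s1, s3, s4, s5, s6}.
Read 'a': {s0, s1, s3, s4, s5, s6} → {s0, s1, s2, s3, s5, s6}.
That set has 6 states.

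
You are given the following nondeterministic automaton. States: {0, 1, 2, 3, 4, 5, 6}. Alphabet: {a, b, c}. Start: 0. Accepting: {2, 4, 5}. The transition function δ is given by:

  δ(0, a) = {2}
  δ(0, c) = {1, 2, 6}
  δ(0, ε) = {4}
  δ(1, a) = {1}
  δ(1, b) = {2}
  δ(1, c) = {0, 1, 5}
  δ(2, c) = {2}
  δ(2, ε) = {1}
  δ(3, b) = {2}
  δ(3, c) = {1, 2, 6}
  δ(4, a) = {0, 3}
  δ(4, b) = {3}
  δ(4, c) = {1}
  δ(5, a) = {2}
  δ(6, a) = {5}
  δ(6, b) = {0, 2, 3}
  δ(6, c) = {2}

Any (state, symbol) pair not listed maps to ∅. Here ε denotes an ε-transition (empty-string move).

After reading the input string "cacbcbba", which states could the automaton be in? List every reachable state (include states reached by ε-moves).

{1}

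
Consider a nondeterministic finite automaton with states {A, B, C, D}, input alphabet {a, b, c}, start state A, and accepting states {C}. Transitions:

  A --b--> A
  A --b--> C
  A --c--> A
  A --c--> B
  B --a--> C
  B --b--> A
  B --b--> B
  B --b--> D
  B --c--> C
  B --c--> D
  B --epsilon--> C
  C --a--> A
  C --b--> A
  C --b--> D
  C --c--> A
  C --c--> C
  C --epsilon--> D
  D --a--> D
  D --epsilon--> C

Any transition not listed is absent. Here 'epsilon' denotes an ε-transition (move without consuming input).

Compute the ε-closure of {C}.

{C, D}

Begin with {C}.
ε-move C → D; add D.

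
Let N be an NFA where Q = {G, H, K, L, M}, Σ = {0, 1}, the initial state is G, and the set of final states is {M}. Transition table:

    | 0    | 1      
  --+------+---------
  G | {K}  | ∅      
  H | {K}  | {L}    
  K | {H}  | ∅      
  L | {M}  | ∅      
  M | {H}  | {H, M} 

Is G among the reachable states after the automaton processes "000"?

No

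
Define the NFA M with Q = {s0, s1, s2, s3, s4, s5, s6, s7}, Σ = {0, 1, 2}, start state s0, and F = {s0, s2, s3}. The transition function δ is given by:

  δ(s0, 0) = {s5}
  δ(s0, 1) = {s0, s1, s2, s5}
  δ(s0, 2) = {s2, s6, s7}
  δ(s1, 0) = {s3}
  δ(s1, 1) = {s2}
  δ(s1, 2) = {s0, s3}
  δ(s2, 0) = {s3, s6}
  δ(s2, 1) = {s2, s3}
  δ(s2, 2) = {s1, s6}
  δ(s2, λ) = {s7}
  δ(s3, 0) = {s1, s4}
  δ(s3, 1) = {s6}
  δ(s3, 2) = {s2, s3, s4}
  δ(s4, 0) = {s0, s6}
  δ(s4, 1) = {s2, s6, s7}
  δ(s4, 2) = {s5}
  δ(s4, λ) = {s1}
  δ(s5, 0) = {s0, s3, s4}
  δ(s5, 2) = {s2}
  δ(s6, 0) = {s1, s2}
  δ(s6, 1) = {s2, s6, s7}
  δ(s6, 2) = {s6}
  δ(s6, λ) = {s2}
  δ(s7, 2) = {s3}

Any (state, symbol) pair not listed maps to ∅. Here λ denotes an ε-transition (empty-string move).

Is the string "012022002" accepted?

No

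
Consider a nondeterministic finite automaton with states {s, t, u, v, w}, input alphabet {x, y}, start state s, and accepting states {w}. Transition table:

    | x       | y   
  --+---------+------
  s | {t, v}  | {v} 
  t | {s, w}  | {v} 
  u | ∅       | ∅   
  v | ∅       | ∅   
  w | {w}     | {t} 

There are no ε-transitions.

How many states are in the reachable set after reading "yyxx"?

Start in {s}.
Read 'y': s→{v}; now {v}.
Read 'y': v→∅; now ∅.
The set is empty and remains empty for the remaining 2 symbols.
That set has 0 states.

0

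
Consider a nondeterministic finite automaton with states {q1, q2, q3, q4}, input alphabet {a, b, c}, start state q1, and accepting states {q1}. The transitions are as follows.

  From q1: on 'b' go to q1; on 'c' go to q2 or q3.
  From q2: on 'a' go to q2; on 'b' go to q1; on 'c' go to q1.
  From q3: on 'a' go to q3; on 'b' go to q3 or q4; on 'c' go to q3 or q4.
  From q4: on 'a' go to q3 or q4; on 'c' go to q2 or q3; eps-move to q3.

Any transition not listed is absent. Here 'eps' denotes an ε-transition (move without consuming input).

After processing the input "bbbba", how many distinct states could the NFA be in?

0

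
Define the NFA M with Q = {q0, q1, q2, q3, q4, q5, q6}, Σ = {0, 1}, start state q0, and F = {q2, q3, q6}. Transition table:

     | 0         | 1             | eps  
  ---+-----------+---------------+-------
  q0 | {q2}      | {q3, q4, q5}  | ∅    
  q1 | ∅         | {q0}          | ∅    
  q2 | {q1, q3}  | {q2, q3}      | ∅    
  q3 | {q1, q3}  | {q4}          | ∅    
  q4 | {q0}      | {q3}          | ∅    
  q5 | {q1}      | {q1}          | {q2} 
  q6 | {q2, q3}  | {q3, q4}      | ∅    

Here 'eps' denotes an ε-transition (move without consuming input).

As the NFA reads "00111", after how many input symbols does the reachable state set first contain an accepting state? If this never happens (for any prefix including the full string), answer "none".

1

Start in {q0}.
Read '0': q0→{q2}; now {q2}.
None of the earlier sets intersect F, but {q2} does.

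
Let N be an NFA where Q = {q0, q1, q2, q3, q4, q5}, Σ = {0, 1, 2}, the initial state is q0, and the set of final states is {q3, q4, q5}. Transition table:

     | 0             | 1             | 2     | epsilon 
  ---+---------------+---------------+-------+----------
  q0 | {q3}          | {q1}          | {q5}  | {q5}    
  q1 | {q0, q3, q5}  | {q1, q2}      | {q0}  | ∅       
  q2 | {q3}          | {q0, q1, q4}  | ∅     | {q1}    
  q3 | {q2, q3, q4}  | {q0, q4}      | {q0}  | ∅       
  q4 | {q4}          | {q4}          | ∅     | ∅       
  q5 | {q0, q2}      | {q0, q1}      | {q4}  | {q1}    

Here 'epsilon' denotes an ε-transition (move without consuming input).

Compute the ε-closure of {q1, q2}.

Begin with {q1, q2}.
No ε-moves leave this set, so the closure equals the set itself.

{q1, q2}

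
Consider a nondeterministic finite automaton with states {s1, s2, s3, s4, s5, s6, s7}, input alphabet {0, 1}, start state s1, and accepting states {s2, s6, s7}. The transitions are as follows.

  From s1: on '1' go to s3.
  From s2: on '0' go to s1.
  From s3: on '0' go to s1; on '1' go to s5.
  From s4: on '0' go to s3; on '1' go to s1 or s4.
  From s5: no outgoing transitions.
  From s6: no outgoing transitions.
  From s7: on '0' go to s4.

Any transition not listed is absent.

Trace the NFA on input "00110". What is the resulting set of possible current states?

Start in {s1}.
Read '0': s1→∅; now ∅.
The set is empty and remains empty for the remaining 4 symbols.

∅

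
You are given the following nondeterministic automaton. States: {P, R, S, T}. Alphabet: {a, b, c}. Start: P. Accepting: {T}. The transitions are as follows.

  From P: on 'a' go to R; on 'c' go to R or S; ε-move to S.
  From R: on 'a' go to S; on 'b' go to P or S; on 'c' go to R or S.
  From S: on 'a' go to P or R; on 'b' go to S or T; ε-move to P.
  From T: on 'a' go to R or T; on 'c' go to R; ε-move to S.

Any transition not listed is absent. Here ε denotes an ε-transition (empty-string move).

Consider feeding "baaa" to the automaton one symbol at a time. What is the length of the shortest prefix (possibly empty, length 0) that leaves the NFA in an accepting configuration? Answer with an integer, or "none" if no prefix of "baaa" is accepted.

Start: ε-closure({P}) = {P, S}.
Read 'b': P→∅, S→{S, T}; union {S, T}; ε-closure = {P, S, T}.
None of the earlier sets intersect F, but {P, S, T} does.

1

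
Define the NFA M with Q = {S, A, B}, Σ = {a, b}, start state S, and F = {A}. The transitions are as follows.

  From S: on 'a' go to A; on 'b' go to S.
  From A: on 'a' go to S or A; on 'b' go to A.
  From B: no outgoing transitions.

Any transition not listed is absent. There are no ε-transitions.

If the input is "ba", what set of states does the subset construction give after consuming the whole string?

{A}

Start in {S}.
Read 'b': S→{S}; now {S}.
Read 'a': S→{A}; now {A}.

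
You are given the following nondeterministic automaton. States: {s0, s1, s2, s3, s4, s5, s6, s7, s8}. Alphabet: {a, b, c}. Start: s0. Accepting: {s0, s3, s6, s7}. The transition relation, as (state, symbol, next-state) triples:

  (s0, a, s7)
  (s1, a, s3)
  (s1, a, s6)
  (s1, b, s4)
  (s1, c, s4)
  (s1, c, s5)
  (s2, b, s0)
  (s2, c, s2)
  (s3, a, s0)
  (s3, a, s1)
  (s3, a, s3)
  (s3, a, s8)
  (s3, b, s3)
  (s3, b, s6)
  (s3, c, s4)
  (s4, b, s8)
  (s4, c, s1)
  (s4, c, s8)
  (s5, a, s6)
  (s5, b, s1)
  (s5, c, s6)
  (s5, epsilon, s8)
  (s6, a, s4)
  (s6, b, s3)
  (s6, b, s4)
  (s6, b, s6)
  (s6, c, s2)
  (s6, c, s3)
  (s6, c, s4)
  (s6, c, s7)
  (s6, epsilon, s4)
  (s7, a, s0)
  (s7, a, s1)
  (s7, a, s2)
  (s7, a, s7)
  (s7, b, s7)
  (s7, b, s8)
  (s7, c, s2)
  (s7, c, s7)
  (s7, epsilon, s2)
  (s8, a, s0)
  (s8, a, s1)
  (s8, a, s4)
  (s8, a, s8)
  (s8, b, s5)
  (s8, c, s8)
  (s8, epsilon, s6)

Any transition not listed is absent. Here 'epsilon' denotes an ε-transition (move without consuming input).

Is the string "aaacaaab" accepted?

Yes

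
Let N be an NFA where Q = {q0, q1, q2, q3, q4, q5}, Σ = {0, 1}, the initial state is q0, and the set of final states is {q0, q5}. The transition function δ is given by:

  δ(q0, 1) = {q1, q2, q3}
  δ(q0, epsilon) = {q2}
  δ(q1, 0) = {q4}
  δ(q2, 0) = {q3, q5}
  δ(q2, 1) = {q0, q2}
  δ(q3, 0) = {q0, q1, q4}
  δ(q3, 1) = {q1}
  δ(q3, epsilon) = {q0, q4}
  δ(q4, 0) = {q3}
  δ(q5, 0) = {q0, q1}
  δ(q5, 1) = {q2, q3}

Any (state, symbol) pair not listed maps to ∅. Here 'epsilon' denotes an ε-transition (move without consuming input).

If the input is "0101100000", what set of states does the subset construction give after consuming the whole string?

{q0, q1, q2, q3, q4, q5}

Start: ε-closure({q0}) = {q0, q2}.
Read '0': q0→∅, q2→{q3, q5}; union {q3, q5}; ε-closure = {q0, q2, q3, q4, q5}.
Read '1': q0→{q1, q2, q3}, q2→{q0, q2}, q3→{q1}, q4→∅, q5→{q2, q3}; union {q0, q1, q2, q3}; ε-closure = {q0, q1, q2, q3, q4}.
Read '0': q0→∅, q1→{q4}, q2→{q3, q5}, q3→{q0, q1, q4}, q4→{q3}; union {q0, q1, q3, q4, q5}; ε-closure = {q0, q1, q2, q3, q4, q5}.
Read '1': q0→{q1, q2, q3}, q1→∅, q2→{q0, q2}, q3→{q1}, q4→∅, q5→{q2, q3}; union {q0, q1, q2, q3}; ε-closure = {q0, q1, q2, q3, q4}.
Read '1': q0→{q1, q2, q3}, q1→∅, q2→{q0, q2}, q3→{q1}, q4→∅; union {q0, q1, q2, q3}; ε-closure = {q0, q1, q2, q3, q4}.
Read '0': q0→∅, q1→{q4}, q2→{q3, q5}, q3→{q0, q1, q4}, q4→{q3}; union {q0, q1, q3, q4, q5}; ε-closure = {q0, q1, q2, q3, q4, q5}.
Read '0': q0→∅, q1→{q4}, q2→{q3, q5}, q3→{q0, q1, q4}, q4→{q3}, q5→{q0, q1}; union {q0, q1, q3, q4, q5}; ε-closure = {q0, q1, q2, q3, q4, q5}.
Read '0': q0→∅, q1→{q4}, q2→{q3, q5}, q3→{q0, q1, q4}, q4→{q3}, q5→{q0, q1}; union {q0, q1, q3, q4, q5}; ε-closure = {q0, q1, q2, q3, q4, q5}.
Read '0': q0→∅, q1→{q4}, q2→{q3, q5}, q3→{q0, q1, q4}, q4→{q3}, q5→{q0, q1}; union {q0, q1, q3, q4, q5}; ε-closure = {q0, q1, q2, q3, q4, q5}.
Read '0': q0→∅, q1→{q4}, q2→{q3, q5}, q3→{q0, q1, q4}, q4→{q3}, q5→{q0, q1}; union {q0, q1, q3, q4, q5}; ε-closure = {q0, q1, q2, q3, q4, q5}.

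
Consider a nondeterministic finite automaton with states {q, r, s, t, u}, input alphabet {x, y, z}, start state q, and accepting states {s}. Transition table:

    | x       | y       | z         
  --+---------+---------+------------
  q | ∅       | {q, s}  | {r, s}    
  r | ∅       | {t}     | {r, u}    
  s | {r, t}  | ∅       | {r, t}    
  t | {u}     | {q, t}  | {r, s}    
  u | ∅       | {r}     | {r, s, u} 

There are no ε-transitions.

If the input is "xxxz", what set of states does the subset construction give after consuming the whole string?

Start in {q}.
Read 'x': {q} → ∅.
The set is empty and remains empty for the remaining 3 symbols.

∅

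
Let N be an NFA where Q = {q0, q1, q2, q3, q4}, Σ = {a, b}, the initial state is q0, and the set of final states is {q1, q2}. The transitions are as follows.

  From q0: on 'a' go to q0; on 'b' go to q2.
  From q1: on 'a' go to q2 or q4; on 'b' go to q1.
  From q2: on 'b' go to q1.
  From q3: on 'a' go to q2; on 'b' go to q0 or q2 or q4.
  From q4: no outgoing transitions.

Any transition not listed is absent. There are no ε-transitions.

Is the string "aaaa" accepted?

Start in {q0}.
Read 'a': {q0} → {q0}.
Read 'a': {q0} → {q0}.
Read 'a': {q0} → {q0}.
Read 'a': {q0} → {q0}.
The final set {q0} contains no accepting state.

No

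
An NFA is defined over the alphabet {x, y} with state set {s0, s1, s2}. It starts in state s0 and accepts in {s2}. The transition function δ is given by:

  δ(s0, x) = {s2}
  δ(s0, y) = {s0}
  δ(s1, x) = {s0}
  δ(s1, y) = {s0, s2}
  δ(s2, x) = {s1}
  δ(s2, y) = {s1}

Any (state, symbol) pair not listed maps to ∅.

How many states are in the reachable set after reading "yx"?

Start in {s0}.
Read 'y': {s0} → {s0}.
Read 'x': {s0} → {s2}.
That set has 1 state.

1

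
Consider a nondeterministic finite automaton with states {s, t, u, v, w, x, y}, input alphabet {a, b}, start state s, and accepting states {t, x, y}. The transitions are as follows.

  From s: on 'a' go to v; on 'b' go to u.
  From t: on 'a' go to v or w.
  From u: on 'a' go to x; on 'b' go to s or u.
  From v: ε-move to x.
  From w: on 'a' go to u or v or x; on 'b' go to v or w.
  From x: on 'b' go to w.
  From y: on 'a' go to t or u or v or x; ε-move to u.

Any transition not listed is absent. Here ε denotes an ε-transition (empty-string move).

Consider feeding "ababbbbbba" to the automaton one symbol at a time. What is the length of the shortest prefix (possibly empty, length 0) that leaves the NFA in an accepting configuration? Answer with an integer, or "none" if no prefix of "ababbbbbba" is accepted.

Start in {s}.
Read 'a': {s} → {v, x}.
None of the earlier sets intersect F, but {v, x} does.

1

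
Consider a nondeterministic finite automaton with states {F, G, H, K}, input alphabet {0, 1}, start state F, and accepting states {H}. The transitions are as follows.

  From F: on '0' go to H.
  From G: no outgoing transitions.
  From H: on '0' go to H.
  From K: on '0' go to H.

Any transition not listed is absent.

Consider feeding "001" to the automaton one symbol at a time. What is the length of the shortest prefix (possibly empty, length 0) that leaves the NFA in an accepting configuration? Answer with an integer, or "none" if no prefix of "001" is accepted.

1

Start in {F}.
Read '0': {F} → {H}.
None of the earlier sets intersect F, but {H} does.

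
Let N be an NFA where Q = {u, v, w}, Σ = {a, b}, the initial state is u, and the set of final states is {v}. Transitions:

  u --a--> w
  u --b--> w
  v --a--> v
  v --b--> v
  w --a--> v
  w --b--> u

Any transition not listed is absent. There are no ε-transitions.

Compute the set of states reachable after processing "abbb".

{u}

Start in {u}.
Read 'a': u→{w}; now {w}.
Read 'b': w→{u}; now {u}.
Read 'b': u→{w}; now {w}.
Read 'b': w→{u}; now {u}.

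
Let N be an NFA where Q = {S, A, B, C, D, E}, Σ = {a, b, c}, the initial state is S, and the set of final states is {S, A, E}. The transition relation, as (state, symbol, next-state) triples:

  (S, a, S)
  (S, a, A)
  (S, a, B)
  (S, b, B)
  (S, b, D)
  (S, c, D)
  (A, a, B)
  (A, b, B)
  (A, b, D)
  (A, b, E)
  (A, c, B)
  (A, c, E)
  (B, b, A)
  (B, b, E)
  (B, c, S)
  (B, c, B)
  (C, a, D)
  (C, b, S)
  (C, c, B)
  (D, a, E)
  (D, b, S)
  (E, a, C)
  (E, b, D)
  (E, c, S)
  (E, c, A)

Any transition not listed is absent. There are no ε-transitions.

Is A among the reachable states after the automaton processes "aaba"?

No

Start in {S}.
Read 'a': S→{S, A, B}; now {S, A, B}.
Read 'a': S→{S, A, B}, A→{B}, B→∅; now {S, A, B}.
Read 'b': S→{B, D}, A→{B, D, E}, B→{A, E}; now {A, B, D, E}.
Read 'a': A→{B}, B→∅, D→{E}, E→{C}; now {B, C, E}.
State A is not in {B, C, E}.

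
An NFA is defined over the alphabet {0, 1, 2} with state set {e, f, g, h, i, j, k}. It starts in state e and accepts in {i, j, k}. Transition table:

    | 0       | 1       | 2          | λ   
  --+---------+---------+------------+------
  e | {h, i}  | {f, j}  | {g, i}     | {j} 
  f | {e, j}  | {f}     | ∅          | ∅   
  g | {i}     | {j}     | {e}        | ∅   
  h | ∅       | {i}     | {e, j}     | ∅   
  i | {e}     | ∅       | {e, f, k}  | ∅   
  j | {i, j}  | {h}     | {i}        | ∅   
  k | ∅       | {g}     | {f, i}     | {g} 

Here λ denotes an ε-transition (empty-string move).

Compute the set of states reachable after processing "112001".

Start: ε-closure({e}) = {e, j}.
Read '1': e→{f, j}, j→{h}; now {f, h, j}.
Read '1': f→{f}, h→{i}, j→{h}; now {f, h, i}.
Read '2': f→∅, h→{e, j}, i→{e, f, k}; union {e, f, j, k}; ε-closure = {e, f, g, j, k}.
Read '0': e→{h, i}, f→{e, j}, g→{i}, j→{i, j}, k→∅; now {e, h, i, j}.
Read '0': e→{h, i}, h→∅, i→{e}, j→{i, j}; now {e, h, i, j}.
Read '1': e→{f, j}, h→{i}, i→∅, j→{h}; now {f, h, i, j}.

{f, h, i, j}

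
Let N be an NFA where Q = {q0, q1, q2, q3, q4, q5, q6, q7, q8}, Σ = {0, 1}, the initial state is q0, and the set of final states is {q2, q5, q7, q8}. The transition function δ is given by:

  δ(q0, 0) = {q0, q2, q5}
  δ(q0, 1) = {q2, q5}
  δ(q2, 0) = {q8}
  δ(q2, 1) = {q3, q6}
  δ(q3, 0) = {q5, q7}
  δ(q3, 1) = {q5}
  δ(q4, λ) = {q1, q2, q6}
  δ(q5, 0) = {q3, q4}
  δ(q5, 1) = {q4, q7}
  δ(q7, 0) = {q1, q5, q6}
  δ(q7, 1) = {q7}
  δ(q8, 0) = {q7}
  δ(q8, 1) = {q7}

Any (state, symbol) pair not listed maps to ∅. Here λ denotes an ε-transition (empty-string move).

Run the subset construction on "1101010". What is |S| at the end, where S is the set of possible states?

Start in {q0}.
Read '1': q0→{q2, q5}; now {q2, q5}.
Read '1': q2→{q3, q6}, q5→{q4, q7}; union {q3, q4, q6, q7}; ε-closure = {q1, q2, q3, q4, q6, q7}.
Read '0': q1→∅, q2→{q8}, q3→{q5, q7}, q4→∅, q6→∅, q7→{q1, q5, q6}; now {q1, q5, q6, q7, q8}.
Read '1': q1→∅, q5→{q4, q7}, q6→∅, q7→{q7}, q8→{q7}; union {q4, q7}; ε-closure = {q1, q2, q4, q6, q7}.
Read '0': q1→∅, q2→{q8}, q4→∅, q6→∅, q7→{q1, q5, q6}; now {q1, q5, q6, q8}.
Read '1': q1→∅, q5→{q4, q7}, q6→∅, q8→{q7}; union {q4, q7}; ε-closure = {q1, q2, q4, q6, q7}.
Read '0': q1→∅, q2→{q8}, q4→∅, q6→∅, q7→{q1, q5, q6}; now {q1, q5, q6, q8}.
That set has 4 states.

4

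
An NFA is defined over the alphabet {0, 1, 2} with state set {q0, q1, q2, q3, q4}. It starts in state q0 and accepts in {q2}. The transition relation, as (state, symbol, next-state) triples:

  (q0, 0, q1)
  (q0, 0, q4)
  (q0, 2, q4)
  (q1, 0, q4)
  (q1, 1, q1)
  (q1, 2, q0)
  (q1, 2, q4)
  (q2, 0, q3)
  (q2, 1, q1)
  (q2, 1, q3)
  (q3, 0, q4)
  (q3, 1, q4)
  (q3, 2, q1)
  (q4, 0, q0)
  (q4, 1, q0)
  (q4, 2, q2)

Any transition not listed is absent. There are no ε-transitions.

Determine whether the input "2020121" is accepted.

No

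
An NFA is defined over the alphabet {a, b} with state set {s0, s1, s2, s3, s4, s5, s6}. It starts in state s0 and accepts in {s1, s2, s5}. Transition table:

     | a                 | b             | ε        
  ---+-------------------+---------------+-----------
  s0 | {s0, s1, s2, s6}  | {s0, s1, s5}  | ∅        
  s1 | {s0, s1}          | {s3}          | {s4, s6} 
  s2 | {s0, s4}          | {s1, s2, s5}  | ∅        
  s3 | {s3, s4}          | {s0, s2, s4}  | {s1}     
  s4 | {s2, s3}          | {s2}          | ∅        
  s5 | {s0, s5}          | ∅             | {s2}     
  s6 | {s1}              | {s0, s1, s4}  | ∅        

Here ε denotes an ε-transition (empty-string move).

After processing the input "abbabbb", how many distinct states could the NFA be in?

7

Start in {s0}.
Read 'a': {s0} → {s0, s1, s2, s4, s6}.
Read 'b': {s0, s1, s2, s4, s6} → {s0, s1, s2, s3, s4, s5, s6}.
Read 'b': {s0, s1, s2, s3, s4, s5, s6} → {s0, s1, s2, s3, s4, s5, s6}.
Read 'a': {s0, s1, s2, s3, s4, s5, s6} → {s0, s1, s2, s3, s4, s5, s6}.
Read 'b': {s0, s1, s2, s3, s4, s5, s6} → {s0, s1, s2, s3, s4, s5, s6}.
Read 'b': {s0, s1, s2, s3, s4, s5, s6} → {s0, s1, s2, s3, s4, s5, s6}.
Read 'b': {s0, s1, s2, s3, s4, s5, s6} → {s0, s1, s2, s3, s4, s5, s6}.
That set has 7 states.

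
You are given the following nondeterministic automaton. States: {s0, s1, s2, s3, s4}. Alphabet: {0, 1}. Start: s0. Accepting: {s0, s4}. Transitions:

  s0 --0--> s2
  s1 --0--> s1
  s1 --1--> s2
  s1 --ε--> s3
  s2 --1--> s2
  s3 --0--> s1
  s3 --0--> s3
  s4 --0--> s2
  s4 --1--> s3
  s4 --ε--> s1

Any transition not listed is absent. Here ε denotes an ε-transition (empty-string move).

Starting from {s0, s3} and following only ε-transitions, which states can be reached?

Begin with {s0, s3}.
No ε-moves leave this set, so the closure equals the set itself.

{s0, s3}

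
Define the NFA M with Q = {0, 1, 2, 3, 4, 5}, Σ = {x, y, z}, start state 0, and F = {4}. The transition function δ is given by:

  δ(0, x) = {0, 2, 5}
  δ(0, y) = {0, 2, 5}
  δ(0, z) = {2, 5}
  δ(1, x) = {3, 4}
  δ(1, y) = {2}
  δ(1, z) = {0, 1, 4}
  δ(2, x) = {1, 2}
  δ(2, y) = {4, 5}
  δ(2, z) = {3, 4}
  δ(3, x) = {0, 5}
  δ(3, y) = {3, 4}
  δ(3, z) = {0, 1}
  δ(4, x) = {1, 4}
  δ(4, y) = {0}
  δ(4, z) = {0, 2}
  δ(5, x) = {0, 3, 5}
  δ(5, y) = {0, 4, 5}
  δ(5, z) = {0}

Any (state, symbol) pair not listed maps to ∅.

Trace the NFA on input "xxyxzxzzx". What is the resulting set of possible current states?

Start in {0}.
Read 'x': {0} → {0, 2, 5}.
Read 'x': {0, 2, 5} → {0, 1, 2, 3, 5}.
Read 'y': {0, 1, 2, 3, 5} → {0, 2, 3, 4, 5}.
Read 'x': {0, 2, 3, 4, 5} → {0, 1, 2, 3, 4, 5}.
Read 'z': {0, 1, 2, 3, 4, 5} → {0, 1, 2, 3, 4, 5}.
Read 'x': {0, 1, 2, 3, 4, 5} → {0, 1, 2, 3, 4, 5}.
Read 'z': {0, 1, 2, 3, 4, 5} → {0, 1, 2, 3, 4, 5}.
Read 'z': {0, 1, 2, 3, 4, 5} → {0, 1, 2, 3, 4, 5}.
Read 'x': {0, 1, 2, 3, 4, 5} → {0, 1, 2, 3, 4, 5}.

{0, 1, 2, 3, 4, 5}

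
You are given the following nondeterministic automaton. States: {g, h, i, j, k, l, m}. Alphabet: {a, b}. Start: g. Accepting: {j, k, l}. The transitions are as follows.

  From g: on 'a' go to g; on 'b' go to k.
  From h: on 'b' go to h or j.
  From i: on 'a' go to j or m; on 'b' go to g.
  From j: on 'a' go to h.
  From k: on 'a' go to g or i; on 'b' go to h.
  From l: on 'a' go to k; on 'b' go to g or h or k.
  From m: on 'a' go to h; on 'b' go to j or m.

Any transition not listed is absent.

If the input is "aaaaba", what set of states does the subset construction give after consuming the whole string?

{g, i}

Start in {g}.
Read 'a': {g} → {g}.
Read 'a': {g} → {g}.
Read 'a': {g} → {g}.
Read 'a': {g} → {g}.
Read 'b': {g} → {k}.
Read 'a': {k} → {g, i}.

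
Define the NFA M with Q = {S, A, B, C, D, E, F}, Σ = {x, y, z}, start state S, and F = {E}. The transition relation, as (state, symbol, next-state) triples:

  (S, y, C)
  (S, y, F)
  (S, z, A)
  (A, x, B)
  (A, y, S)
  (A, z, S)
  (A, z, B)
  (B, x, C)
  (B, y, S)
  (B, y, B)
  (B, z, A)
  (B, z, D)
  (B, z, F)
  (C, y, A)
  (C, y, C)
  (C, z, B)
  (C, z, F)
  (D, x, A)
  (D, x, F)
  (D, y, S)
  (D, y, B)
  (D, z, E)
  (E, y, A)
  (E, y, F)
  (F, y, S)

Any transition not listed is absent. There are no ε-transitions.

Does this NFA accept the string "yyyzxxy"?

No

Start in {S}.
Read 'y': {S} → {C, F}.
Read 'y': {C, F} → {S, A, C}.
Read 'y': {S, A, C} → {S, A, C, F}.
Read 'z': {S, A, C, F} → {S, A, B, F}.
Read 'x': {S, A, B, F} → {B, C}.
Read 'x': {B, C} → {C}.
Read 'y': {C} → {A, C}.
The final set {A, C} contains no accepting state.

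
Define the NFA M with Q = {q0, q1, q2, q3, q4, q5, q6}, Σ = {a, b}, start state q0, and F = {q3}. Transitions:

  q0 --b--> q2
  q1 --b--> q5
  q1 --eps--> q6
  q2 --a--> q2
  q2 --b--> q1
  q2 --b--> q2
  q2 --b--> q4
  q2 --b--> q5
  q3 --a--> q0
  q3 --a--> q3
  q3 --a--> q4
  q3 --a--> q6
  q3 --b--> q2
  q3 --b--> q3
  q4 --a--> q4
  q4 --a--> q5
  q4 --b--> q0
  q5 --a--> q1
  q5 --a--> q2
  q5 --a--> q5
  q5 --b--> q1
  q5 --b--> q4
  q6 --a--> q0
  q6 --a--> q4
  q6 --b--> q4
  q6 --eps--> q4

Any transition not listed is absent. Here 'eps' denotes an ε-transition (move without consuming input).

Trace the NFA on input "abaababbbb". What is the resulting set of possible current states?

Start in {q0}.
Read 'a': q0→∅; now ∅.
The set is empty and remains empty for the remaining 9 symbols.

∅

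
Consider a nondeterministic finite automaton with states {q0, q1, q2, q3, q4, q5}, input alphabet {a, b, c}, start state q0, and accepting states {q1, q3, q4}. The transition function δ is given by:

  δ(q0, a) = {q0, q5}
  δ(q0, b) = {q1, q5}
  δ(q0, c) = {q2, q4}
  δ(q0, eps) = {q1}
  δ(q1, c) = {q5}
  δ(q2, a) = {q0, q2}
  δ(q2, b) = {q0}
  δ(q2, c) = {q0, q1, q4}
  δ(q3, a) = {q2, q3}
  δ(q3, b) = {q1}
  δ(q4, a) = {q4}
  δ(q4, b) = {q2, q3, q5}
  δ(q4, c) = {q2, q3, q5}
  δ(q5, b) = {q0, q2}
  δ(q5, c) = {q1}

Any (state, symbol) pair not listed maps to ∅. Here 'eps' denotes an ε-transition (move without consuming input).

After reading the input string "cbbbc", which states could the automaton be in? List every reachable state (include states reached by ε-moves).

Start: ε-closure({q0}) = {q0, q1}.
Read 'c': {q0, q1} → {q2, q4, q5}.
Read 'b': {q2, q4, q5} → {q0, q1, q2, q3, q5}.
Read 'b': {q0, q1, q2, q3, q5} → {q0, q1, q2, q5}.
Read 'b': {q0, q1, q2, q5} → {q0, q1, q2, q5}.
Read 'c': {q0, q1, q2, q5} → {q0, q1, q2, q4, q5}.

{q0, q1, q2, q4, q5}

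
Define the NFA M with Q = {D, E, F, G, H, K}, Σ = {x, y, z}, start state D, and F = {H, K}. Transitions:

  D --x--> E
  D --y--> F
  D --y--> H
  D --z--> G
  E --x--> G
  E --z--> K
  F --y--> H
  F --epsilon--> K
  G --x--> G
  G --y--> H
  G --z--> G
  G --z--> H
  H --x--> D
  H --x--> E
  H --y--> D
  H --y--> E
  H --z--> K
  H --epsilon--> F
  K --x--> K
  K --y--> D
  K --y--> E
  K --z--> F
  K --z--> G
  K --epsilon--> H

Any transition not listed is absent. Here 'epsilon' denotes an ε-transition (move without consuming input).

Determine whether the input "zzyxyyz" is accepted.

Yes

Start in {D}.
Read 'z': D→{G}; now {G}.
Read 'z': G→{G, H}; union {G, H}; ε-closure = {F, G, H, K}.
Read 'y': F→{H}, G→{H}, H→{D, E}, K→{D, E}; union {D, E, H}; ε-closure = {D, E, F, H, K}.
Read 'x': D→{E}, E→{G}, F→∅, H→{D, E}, K→{K}; union {D, E, G, K}; ε-closure = {D, E, F, G, H, K}.
Read 'y': D→{F, H}, E→∅, F→{H}, G→{H}, H→{D, E}, K→{D, E}; union {D, E, F, H}; ε-closure = {D, E, F, H, K}.
Read 'y': D→{F, H}, E→∅, F→{H}, H→{D, E}, K→{D, E}; union {D, E, F, H}; ε-closure = {D, E, F, H, K}.
Read 'z': D→{G}, E→{K}, F→∅, H→{K}, K→{F, G}; union {F, G, K}; ε-closure = {F, G, H, K}.
The final set {F, G, H, K} contains the accepting states H, K.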